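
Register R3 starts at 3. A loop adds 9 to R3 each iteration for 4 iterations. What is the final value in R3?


Starting value: R3 = 3
  Iter 1: R3 = 3 + 9 = 12
  Iter 2: R3 = 12 + 9 = 21
  Iter 3: R3 = 21 + 9 = 30
  Iter 4: R3 = 30 + 9 = 39
Final: R3 = 39

39


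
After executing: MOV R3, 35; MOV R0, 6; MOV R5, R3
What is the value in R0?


Register state trace:
  MOV R3, 35  → R3 = 35
  MOV R0, 6  → R0 = 6
  MOV R5, R3  → R5 = 35
Final: R0 = 6

6


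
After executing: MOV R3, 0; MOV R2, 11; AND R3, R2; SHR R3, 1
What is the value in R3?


Register state trace:
  MOV R3, 0  → R3 = 0 (0b00000000)
  MOV R2, 11  → R2 = 11 (0b00001011)
  AND R3, R2  → R3 = 0 AND 11 = 0 (0b00000000)
  SHR R3, 1  → R3 = 0 >> 1 = 0
Final: R3 = 0

0


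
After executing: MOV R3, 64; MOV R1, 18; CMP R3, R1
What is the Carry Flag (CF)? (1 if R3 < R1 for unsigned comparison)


Register state trace:
  MOV R3, 64  → R3 = 64
  MOV R1, 18  → R1 = 18
  CMP R3, R1  → unsigned 64 - 18: no borrow
  64 >= 18, so CF = 0
CF = 0

0


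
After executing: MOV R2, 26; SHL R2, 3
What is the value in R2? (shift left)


Register state trace:
  MOV R2, 26  → R2 = 26
  SHL R2, 3  → R2 = 26 << 3 = 26 * 2^3 = 208
Final: R2 = 208

208


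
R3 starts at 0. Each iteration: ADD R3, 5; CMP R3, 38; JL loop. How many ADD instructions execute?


Loop trace (R3 starts at 0, target 38, step 5):
  ADD #1: R3 = 0 + 5 = 5  → 5 < 38, loop
  ADD #2: R3 = 5 + 5 = 10  → 10 < 38, loop
  ADD #3: R3 = 10 + 5 = 15  → 15 < 38, loop
  ADD #4: R3 = 15 + 5 = 20  → 20 < 38, loop
  ADD #5: R3 = 20 + 5 = 25  → 25 < 38, loop
  ADD #6: R3 = 25 + 5 = 30  → 30 < 38, loop
  ADD #7: R3 = 30 + 5 = 35  → 35 < 38, loop
  ADD #8: R3 = 35 + 5 = 40  → 40 >= 38, exit
Total ADD instructions: 8

8


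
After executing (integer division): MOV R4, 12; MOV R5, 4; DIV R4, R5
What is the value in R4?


Register state trace:
  MOV R4, 12  → R4 = 12
  MOV R5, 4  → R5 = 4
  DIV R4, R5  → R4 = 12 // 4 = 3
Final: R4 = 3

3


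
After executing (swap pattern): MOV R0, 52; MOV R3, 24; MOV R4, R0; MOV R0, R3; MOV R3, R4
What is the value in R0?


Register state trace (swap pattern):
  MOV R0, 52  → R0 = 52
  MOV R3, 24  → R3 = 24
  MOV R4, R0  → R4 = 52  (save R0)
  MOV R0, R3  → R0 = 24  (R0 gets R3's value)
  MOV R3, R4  → R3 = 52  (R3 gets saved value)
Final: R0 = 24

24


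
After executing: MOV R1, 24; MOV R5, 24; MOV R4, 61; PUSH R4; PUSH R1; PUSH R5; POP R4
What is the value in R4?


Stack trace (top is rightmost):
  MOV R1, 24  → R1 = 24
  MOV R5, 24  → R5 = 24
  MOV R4, 61  → R4 = 61
  PUSH R4  → stack: [61]
  PUSH R1  → stack: [61, 24]
  PUSH R5  → stack: [61, 24, 24]
  POP R4  → R4 = 24, stack: [61, 24]
Final: R4 = 24

24


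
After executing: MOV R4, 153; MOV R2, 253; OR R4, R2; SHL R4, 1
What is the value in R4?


Register state trace:
  MOV R4, 153  → R4 = 153 (0b10011001)
  MOV R2, 253  → R2 = 253 (0b11111101)
  OR R4, R2  → R4 = 153 OR 253 = 253 (0b11111101)
  SHL R4, 1  → R4 = 253 << 1 = 506
Final: R4 = 506

506


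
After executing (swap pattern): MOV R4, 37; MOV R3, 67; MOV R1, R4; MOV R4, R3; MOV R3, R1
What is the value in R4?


Register state trace (swap pattern):
  MOV R4, 37  → R4 = 37
  MOV R3, 67  → R3 = 67
  MOV R1, R4  → R1 = 37  (save R4)
  MOV R4, R3  → R4 = 67  (R4 gets R3's value)
  MOV R3, R1  → R3 = 37  (R3 gets saved value)
Final: R4 = 67

67


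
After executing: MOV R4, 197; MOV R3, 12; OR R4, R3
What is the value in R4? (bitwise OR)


Register state trace:
  MOV R4, 197  → R4 = 197 (0b11000101)
  MOV R3, 12  → R3 = 12 (0b00001100)
  OR R4, R3   → R4 = 197 OR 12 = 205 (0b11001101)
Final: R4 = 205

205


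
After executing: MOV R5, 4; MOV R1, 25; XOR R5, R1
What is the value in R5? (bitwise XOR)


Register state trace:
  MOV R5, 4  → R5 = 4 (0b00000100)
  MOV R1, 25  → R1 = 25 (0b00011001)
  XOR R5, R1  → R5 = 4 XOR 25 = 29 (0b00011101)
Final: R5 = 29

29


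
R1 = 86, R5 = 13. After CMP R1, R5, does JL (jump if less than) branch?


Trace:
  R1 = 86, R5 = 13
  CMP R1, R5  → compares 86 vs 13
  JL checks: is 86 less than 13?
  86 > 13, so condition is false
Branch taken: No

No


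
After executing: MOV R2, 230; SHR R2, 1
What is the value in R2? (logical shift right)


Register state trace:
  MOV R2, 230  → R2 = 230
  SHR R2, 1  → R2 = 230 >> 1 = 230 // 2^1 = 115
Final: R2 = 115

115


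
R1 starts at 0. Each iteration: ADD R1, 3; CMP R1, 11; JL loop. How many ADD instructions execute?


Loop trace (R1 starts at 0, target 11, step 3):
  ADD #1: R1 = 0 + 3 = 3  → 3 < 11, loop
  ADD #2: R1 = 3 + 3 = 6  → 6 < 11, loop
  ADD #3: R1 = 6 + 3 = 9  → 9 < 11, loop
  ADD #4: R1 = 9 + 3 = 12  → 12 >= 11, exit
Total ADD instructions: 4

4


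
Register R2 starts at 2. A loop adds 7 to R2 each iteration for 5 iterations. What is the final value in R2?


Starting value: R2 = 2
  Iter 1: R2 = 2 + 7 = 9
  Iter 2: R2 = 9 + 7 = 16
  Iter 3: R2 = 16 + 7 = 23
  Iter 4: R2 = 23 + 7 = 30
  Iter 5: R2 = 30 + 7 = 37
Final: R2 = 37

37


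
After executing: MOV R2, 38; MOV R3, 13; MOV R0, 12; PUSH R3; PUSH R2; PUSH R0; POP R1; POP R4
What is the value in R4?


Stack trace (top is rightmost):
  MOV R2, 38  → R2 = 38
  MOV R3, 13  → R3 = 13
  MOV R0, 12  → R0 = 12
  PUSH R3  → stack: [13]
  PUSH R2  → stack: [13, 38]
  PUSH R0  → stack: [13, 38, 12]
  POP R1  → R1 = 12, stack: [13, 38]
  POP R4  → R4 = 38, stack: [13]
Final: R4 = 38

38


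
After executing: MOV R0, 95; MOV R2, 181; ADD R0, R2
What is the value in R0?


Register state trace:
  MOV R0, 95  → R0 = 95
  MOV R2, 181  → R2 = 181
  ADD R0, R2  → R0 = 95 + 181 = 276
Final: R0 = 276

276


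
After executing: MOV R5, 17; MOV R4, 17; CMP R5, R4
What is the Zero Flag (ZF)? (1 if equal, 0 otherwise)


Register state trace:
  MOV R5, 17  → R5 = 17
  MOV R4, 17  → R4 = 17
  CMP R5, R4  → computes 17 - 17 = 0
  Result is zero, so values are equal
ZF = 1

1


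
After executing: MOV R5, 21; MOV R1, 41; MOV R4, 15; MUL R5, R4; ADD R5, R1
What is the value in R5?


Register state trace:
  MOV R5, 21  → R5 = 21
  MOV R1, 41  → R1 = 41
  MOV R4, 15  → R4 = 15
  MUL R5, R4  → R5 = 21 * 15 = 315
  ADD R5, R1  → R5 = 315 + 41 = 356
Final: R5 = 356

356


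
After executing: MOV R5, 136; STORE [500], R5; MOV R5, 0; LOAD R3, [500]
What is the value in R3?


Register and memory trace:
  MOV R5, 136  → R5 = 136
  STORE [500], R5  → mem[500] = 136
  MOV R5, 0  → R5 = 0
  LOAD R3, [500]  → R3 = mem[500] = 136
Final: R3 = 136

136


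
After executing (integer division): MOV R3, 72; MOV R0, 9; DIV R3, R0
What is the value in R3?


Register state trace:
  MOV R3, 72  → R3 = 72
  MOV R0, 9  → R0 = 9
  DIV R3, R0  → R3 = 72 // 9 = 8
Final: R3 = 8

8


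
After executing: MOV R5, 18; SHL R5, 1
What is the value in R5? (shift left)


Register state trace:
  MOV R5, 18  → R5 = 18
  SHL R5, 1  → R5 = 18 << 1 = 18 * 2^1 = 36
Final: R5 = 36

36


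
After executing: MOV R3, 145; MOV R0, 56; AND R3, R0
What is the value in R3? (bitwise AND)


Register state trace:
  MOV R3, 145  → R3 = 145 (0b10010001)
  MOV R0, 56  → R0 = 56 (0b00111000)
  AND R3, R0  → R3 = 145 AND 56 = 16 (0b00010000)
Final: R3 = 16

16


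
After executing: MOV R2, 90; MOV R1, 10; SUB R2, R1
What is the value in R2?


Register state trace:
  MOV R2, 90  → R2 = 90
  MOV R1, 10  → R1 = 10
  SUB R2, R1  → R2 = 90 - 10 = 80
Final: R2 = 80

80


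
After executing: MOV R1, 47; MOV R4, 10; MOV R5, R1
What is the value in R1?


Register state trace:
  MOV R1, 47  → R1 = 47
  MOV R4, 10  → R4 = 10
  MOV R5, R1  → R5 = 47
Final: R1 = 47

47


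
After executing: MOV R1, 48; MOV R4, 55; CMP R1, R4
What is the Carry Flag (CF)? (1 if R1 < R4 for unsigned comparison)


Register state trace:
  MOV R1, 48  → R1 = 48
  MOV R4, 55  → R4 = 55
  CMP R1, R4  → unsigned 48 - 55: borrow occurs
  48 < 55, so CF = 1
CF = 1

1


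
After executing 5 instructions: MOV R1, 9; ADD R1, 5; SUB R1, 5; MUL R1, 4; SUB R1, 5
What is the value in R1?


Register state trace:
  MOV R1, 9  → R1 = 9
  ADD R1, 5  → R1 = 9 + 5 = 14
  SUB R1, 5  → R1 = 14 - 5 = 9
  MUL R1, 4  → R1 = 9 * 4 = 36
  SUB R1, 5  → R1 = 36 - 5 = 31
Final: R1 = 31

31


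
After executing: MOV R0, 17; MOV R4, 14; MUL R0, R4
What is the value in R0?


Register state trace:
  MOV R0, 17  → R0 = 17
  MOV R4, 14  → R4 = 14
  MUL R0, R4  → R0 = 17 * 14 = 238
Final: R0 = 238

238


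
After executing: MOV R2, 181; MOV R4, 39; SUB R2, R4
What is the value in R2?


Register state trace:
  MOV R2, 181  → R2 = 181
  MOV R4, 39  → R4 = 39
  SUB R2, R4  → R2 = 181 - 39 = 142
Final: R2 = 142

142


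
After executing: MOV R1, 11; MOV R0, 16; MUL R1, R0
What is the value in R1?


Register state trace:
  MOV R1, 11  → R1 = 11
  MOV R0, 16  → R0 = 16
  MUL R1, R0  → R1 = 11 * 16 = 176
Final: R1 = 176

176


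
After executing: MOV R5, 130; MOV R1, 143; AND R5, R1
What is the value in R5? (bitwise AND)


Register state trace:
  MOV R5, 130  → R5 = 130 (0b10000010)
  MOV R1, 143  → R1 = 143 (0b10001111)
  AND R5, R1  → R5 = 130 AND 143 = 130 (0b10000010)
Final: R5 = 130

130


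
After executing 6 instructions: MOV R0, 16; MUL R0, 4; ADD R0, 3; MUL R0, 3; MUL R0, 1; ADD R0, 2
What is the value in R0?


Register state trace:
  MOV R0, 16  → R0 = 16
  MUL R0, 4  → R0 = 16 * 4 = 64
  ADD R0, 3  → R0 = 64 + 3 = 67
  MUL R0, 3  → R0 = 67 * 3 = 201
  MUL R0, 1  → R0 = 201 * 1 = 201
  ADD R0, 2  → R0 = 201 + 2 = 203
Final: R0 = 203

203


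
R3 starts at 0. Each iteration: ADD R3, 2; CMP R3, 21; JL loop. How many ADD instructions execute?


Loop trace (R3 starts at 0, target 21, step 2):
  ADD #1: R3 = 0 + 2 = 2  → 2 < 21, loop
  ADD #2: R3 = 2 + 2 = 4  → 4 < 21, loop
  ADD #3: R3 = 4 + 2 = 6  → 6 < 21, loop
  ADD #4: R3 = 6 + 2 = 8  → 8 < 21, loop
  ADD #5: R3 = 8 + 2 = 10  → 10 < 21, loop
  ADD #6: R3 = 10 + 2 = 12  → 12 < 21, loop
  ADD #7: R3 = 12 + 2 = 14  → 14 < 21, loop
  ADD #8: R3 = 14 + 2 = 16  → 16 < 21, loop
  ADD #9: R3 = 16 + 2 = 18  → 18 < 21, loop
  ADD #10: R3 = 18 + 2 = 20  → 20 < 21, loop
  ADD #11: R3 = 20 + 2 = 22  → 22 >= 21, exit
Total ADD instructions: 11

11


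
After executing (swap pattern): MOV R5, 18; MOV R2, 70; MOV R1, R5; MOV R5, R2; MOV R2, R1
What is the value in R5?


Register state trace (swap pattern):
  MOV R5, 18  → R5 = 18
  MOV R2, 70  → R2 = 70
  MOV R1, R5  → R1 = 18  (save R5)
  MOV R5, R2  → R5 = 70  (R5 gets R2's value)
  MOV R2, R1  → R2 = 18  (R2 gets saved value)
Final: R5 = 70

70


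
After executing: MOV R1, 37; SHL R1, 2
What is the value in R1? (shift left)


Register state trace:
  MOV R1, 37  → R1 = 37
  SHL R1, 2  → R1 = 37 << 2 = 37 * 2^2 = 148
Final: R1 = 148

148


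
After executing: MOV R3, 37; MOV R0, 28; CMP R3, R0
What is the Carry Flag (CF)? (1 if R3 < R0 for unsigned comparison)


Register state trace:
  MOV R3, 37  → R3 = 37
  MOV R0, 28  → R0 = 28
  CMP R3, R0  → unsigned 37 - 28: no borrow
  37 >= 28, so CF = 0
CF = 0

0


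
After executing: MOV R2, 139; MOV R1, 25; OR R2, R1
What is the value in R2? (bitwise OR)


Register state trace:
  MOV R2, 139  → R2 = 139 (0b10001011)
  MOV R1, 25  → R1 = 25 (0b00011001)
  OR R2, R1   → R2 = 139 OR 25 = 155 (0b10011011)
Final: R2 = 155

155


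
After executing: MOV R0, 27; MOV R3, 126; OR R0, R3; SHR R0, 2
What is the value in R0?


Register state trace:
  MOV R0, 27  → R0 = 27 (0b00011011)
  MOV R3, 126  → R3 = 126 (0b01111110)
  OR R0, R3  → R0 = 27 OR 126 = 127 (0b01111111)
  SHR R0, 2  → R0 = 127 >> 2 = 31
Final: R0 = 31

31


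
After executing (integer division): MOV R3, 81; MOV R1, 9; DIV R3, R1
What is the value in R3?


Register state trace:
  MOV R3, 81  → R3 = 81
  MOV R1, 9  → R1 = 9
  DIV R3, R1  → R3 = 81 // 9 = 9
Final: R3 = 9

9


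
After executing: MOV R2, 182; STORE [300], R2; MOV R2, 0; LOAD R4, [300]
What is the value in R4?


Register and memory trace:
  MOV R2, 182  → R2 = 182
  STORE [300], R2  → mem[300] = 182
  MOV R2, 0  → R2 = 0
  LOAD R4, [300]  → R4 = mem[300] = 182
Final: R4 = 182

182


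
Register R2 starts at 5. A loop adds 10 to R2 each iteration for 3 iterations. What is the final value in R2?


Starting value: R2 = 5
  Iter 1: R2 = 5 + 10 = 15
  Iter 2: R2 = 15 + 10 = 25
  Iter 3: R2 = 25 + 10 = 35
Final: R2 = 35

35


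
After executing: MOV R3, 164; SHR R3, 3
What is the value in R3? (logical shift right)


Register state trace:
  MOV R3, 164  → R3 = 164
  SHR R3, 3  → R3 = 164 >> 3 = 164 // 2^3 = 20
Final: R3 = 20

20


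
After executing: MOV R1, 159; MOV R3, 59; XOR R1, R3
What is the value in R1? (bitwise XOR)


Register state trace:
  MOV R1, 159  → R1 = 159 (0b10011111)
  MOV R3, 59  → R3 = 59 (0b00111011)
  XOR R1, R3  → R1 = 159 XOR 59 = 164 (0b10100100)
Final: R1 = 164

164


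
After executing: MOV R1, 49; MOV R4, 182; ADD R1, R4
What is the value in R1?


Register state trace:
  MOV R1, 49  → R1 = 49
  MOV R4, 182  → R4 = 182
  ADD R1, R4  → R1 = 49 + 182 = 231
Final: R1 = 231

231


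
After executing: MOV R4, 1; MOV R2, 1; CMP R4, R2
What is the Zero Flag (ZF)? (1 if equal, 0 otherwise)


Register state trace:
  MOV R4, 1  → R4 = 1
  MOV R2, 1  → R2 = 1
  CMP R4, R2  → computes 1 - 1 = 0
  Result is zero, so values are equal
ZF = 1

1


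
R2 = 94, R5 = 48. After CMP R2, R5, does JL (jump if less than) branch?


Trace:
  R2 = 94, R5 = 48
  CMP R2, R5  → compares 94 vs 48
  JL checks: is 94 less than 48?
  94 > 48, so condition is false
Branch taken: No

No


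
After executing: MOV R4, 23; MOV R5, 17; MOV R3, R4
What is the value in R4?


Register state trace:
  MOV R4, 23  → R4 = 23
  MOV R5, 17  → R5 = 17
  MOV R3, R4  → R3 = 23
Final: R4 = 23

23


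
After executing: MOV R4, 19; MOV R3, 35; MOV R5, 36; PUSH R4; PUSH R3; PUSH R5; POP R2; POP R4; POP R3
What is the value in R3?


Stack trace (top is rightmost):
  MOV R4, 19  → R4 = 19
  MOV R3, 35  → R3 = 35
  MOV R5, 36  → R5 = 36
  PUSH R4  → stack: [19]
  PUSH R3  → stack: [19, 35]
  PUSH R5  → stack: [19, 35, 36]
  POP R2  → R2 = 36, stack: [19, 35]
  POP R4  → R4 = 35, stack: [19]
  POP R3  → R3 = 19, stack: []
Final: R3 = 19

19


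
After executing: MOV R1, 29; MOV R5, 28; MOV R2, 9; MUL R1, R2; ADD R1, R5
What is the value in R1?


Register state trace:
  MOV R1, 29  → R1 = 29
  MOV R5, 28  → R5 = 28
  MOV R2, 9  → R2 = 9
  MUL R1, R2  → R1 = 29 * 9 = 261
  ADD R1, R5  → R1 = 261 + 28 = 289
Final: R1 = 289

289


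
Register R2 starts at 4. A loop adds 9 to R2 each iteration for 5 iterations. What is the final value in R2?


Starting value: R2 = 4
  Iter 1: R2 = 4 + 9 = 13
  Iter 2: R2 = 13 + 9 = 22
  Iter 3: R2 = 22 + 9 = 31
  Iter 4: R2 = 31 + 9 = 40
  Iter 5: R2 = 40 + 9 = 49
Final: R2 = 49

49


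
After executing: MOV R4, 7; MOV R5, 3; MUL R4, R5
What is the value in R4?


Register state trace:
  MOV R4, 7  → R4 = 7
  MOV R5, 3  → R5 = 3
  MUL R4, R5  → R4 = 7 * 3 = 21
Final: R4 = 21

21


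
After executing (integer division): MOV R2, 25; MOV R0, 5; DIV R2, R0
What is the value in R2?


Register state trace:
  MOV R2, 25  → R2 = 25
  MOV R0, 5  → R0 = 5
  DIV R2, R0  → R2 = 25 // 5 = 5
Final: R2 = 5

5


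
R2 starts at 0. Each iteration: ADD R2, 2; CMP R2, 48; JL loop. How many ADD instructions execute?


Loop trace (R2 starts at 0, target 48, step 2):
  ADD #1: R2 = 0 + 2 = 2  → 2 < 48, loop
  ADD #2: R2 = 2 + 2 = 4  → 4 < 48, loop
  ADD #3: R2 = 4 + 2 = 6  → 6 < 48, loop
  ADD #4: R2 = 6 + 2 = 8  → 8 < 48, loop
  ADD #5: R2 = 8 + 2 = 10  → 10 < 48, loop
  ADD #6: R2 = 10 + 2 = 12  → 12 < 48, loop
  ADD #7: R2 = 12 + 2 = 14  → 14 < 48, loop
  ADD #8: R2 = 14 + 2 = 16  → 16 < 48, loop
  ADD #9: R2 = 16 + 2 = 18  → 18 < 48, loop
  ADD #10: R2 = 18 + 2 = 20  → 20 < 48, loop
  ADD #11: R2 = 20 + 2 = 22  → 22 < 48, loop
  ADD #12: R2 = 22 + 2 = 24  → 24 < 48, loop
  ADD #13: R2 = 24 + 2 = 26  → 26 < 48, loop
  ADD #14: R2 = 26 + 2 = 28  → 28 < 48, loop
  ADD #15: R2 = 28 + 2 = 30  → 30 < 48, loop
  ADD #16: R2 = 30 + 2 = 32  → 32 < 48, loop
  ADD #17: R2 = 32 + 2 = 34  → 34 < 48, loop
  ADD #18: R2 = 34 + 2 = 36  → 36 < 48, loop
  ADD #19: R2 = 36 + 2 = 38  → 38 < 48, loop
  ADD #20: R2 = 38 + 2 = 40  → 40 < 48, loop
  ADD #21: R2 = 40 + 2 = 42  → 42 < 48, loop
  ADD #22: R2 = 42 + 2 = 44  → 44 < 48, loop
  ADD #23: R2 = 44 + 2 = 46  → 46 < 48, loop
  ADD #24: R2 = 46 + 2 = 48  → 48 >= 48, exit
Total ADD instructions: 24

24


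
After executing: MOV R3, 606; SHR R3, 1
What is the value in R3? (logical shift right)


Register state trace:
  MOV R3, 606  → R3 = 606
  SHR R3, 1  → R3 = 606 >> 1 = 606 // 2^1 = 303
Final: R3 = 303

303


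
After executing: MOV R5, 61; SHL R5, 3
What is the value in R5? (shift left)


Register state trace:
  MOV R5, 61  → R5 = 61
  SHL R5, 3  → R5 = 61 << 3 = 61 * 2^3 = 488
Final: R5 = 488

488


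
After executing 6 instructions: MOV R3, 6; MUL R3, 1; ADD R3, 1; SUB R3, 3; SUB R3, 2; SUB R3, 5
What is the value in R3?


Register state trace:
  MOV R3, 6  → R3 = 6
  MUL R3, 1  → R3 = 6 * 1 = 6
  ADD R3, 1  → R3 = 6 + 1 = 7
  SUB R3, 3  → R3 = 7 - 3 = 4
  SUB R3, 2  → R3 = 4 - 2 = 2
  SUB R3, 5  → R3 = 2 - 5 = -3
Final: R3 = -3

-3


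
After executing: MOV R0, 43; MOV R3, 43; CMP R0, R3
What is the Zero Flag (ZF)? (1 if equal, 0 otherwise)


Register state trace:
  MOV R0, 43  → R0 = 43
  MOV R3, 43  → R3 = 43
  CMP R0, R3  → computes 43 - 43 = 0
  Result is zero, so values are equal
ZF = 1

1


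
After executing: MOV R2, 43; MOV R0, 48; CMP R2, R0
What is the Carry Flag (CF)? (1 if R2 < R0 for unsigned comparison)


Register state trace:
  MOV R2, 43  → R2 = 43
  MOV R0, 48  → R0 = 48
  CMP R2, R0  → unsigned 43 - 48: borrow occurs
  43 < 48, so CF = 1
CF = 1

1


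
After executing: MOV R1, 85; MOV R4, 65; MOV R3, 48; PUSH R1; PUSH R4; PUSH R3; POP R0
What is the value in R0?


Stack trace (top is rightmost):
  MOV R1, 85  → R1 = 85
  MOV R4, 65  → R4 = 65
  MOV R3, 48  → R3 = 48
  PUSH R1  → stack: [85]
  PUSH R4  → stack: [85, 65]
  PUSH R3  → stack: [85, 65, 48]
  POP R0  → R0 = 48, stack: [85, 65]
Final: R0 = 48

48


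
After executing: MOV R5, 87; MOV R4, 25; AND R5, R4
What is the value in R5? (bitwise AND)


Register state trace:
  MOV R5, 87  → R5 = 87 (0b01010111)
  MOV R4, 25  → R4 = 25 (0b00011001)
  AND R5, R4  → R5 = 87 AND 25 = 17 (0b00010001)
Final: R5 = 17

17


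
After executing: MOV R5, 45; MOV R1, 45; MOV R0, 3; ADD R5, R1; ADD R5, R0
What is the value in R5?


Register state trace:
  MOV R5, 45  → R5 = 45
  MOV R1, 45  → R1 = 45
  MOV R0, 3  → R0 = 3
  ADD R5, R1  → R5 = 45 + 45 = 90
  ADD R5, R0  → R5 = 90 + 3 = 93
Final: R5 = 93

93


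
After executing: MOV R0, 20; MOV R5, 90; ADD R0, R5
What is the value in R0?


Register state trace:
  MOV R0, 20  → R0 = 20
  MOV R5, 90  → R5 = 90
  ADD R0, R5  → R0 = 20 + 90 = 110
Final: R0 = 110

110


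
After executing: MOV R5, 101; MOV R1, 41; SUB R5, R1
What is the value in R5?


Register state trace:
  MOV R5, 101  → R5 = 101
  MOV R1, 41  → R1 = 41
  SUB R5, R1  → R5 = 101 - 41 = 60
Final: R5 = 60

60


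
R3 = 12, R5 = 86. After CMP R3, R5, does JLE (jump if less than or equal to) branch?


Trace:
  R3 = 12, R5 = 86
  CMP R3, R5  → compares 12 vs 86
  JLE checks: is 12 less than or equal to 86?
  12 < 86, so condition is true
Branch taken: Yes

Yes


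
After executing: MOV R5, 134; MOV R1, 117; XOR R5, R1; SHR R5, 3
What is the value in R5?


Register state trace:
  MOV R5, 134  → R5 = 134 (0b10000110)
  MOV R1, 117  → R1 = 117 (0b01110101)
  XOR R5, R1  → R5 = 134 XOR 117 = 243 (0b11110011)
  SHR R5, 3  → R5 = 243 >> 3 = 30
Final: R5 = 30

30


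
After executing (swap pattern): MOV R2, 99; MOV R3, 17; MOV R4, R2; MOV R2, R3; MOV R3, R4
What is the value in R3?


Register state trace (swap pattern):
  MOV R2, 99  → R2 = 99
  MOV R3, 17  → R3 = 17
  MOV R4, R2  → R4 = 99  (save R2)
  MOV R2, R3  → R2 = 17  (R2 gets R3's value)
  MOV R3, R4  → R3 = 99  (R3 gets saved value)
Final: R3 = 99

99


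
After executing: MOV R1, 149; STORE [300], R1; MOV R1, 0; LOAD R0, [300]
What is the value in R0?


Register and memory trace:
  MOV R1, 149  → R1 = 149
  STORE [300], R1  → mem[300] = 149
  MOV R1, 0  → R1 = 0
  LOAD R0, [300]  → R0 = mem[300] = 149
Final: R0 = 149

149


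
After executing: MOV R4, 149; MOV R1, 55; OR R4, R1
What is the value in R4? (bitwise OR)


Register state trace:
  MOV R4, 149  → R4 = 149 (0b10010101)
  MOV R1, 55  → R1 = 55 (0b00110111)
  OR R4, R1   → R4 = 149 OR 55 = 183 (0b10110111)
Final: R4 = 183

183


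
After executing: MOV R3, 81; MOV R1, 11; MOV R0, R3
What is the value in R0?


Register state trace:
  MOV R3, 81  → R3 = 81
  MOV R1, 11  → R1 = 11
  MOV R0, R3  → R0 = 81
Final: R0 = 81

81


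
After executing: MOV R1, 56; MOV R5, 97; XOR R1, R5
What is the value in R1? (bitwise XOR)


Register state trace:
  MOV R1, 56  → R1 = 56 (0b00111000)
  MOV R5, 97  → R5 = 97 (0b01100001)
  XOR R1, R5  → R1 = 56 XOR 97 = 89 (0b01011001)
Final: R1 = 89

89


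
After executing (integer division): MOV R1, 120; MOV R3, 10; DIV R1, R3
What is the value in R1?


Register state trace:
  MOV R1, 120  → R1 = 120
  MOV R3, 10  → R3 = 10
  DIV R1, R3  → R1 = 120 // 10 = 12
Final: R1 = 12

12


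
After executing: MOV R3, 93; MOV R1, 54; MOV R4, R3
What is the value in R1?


Register state trace:
  MOV R3, 93  → R3 = 93
  MOV R1, 54  → R1 = 54
  MOV R4, R3  → R4 = 93
Final: R1 = 54

54


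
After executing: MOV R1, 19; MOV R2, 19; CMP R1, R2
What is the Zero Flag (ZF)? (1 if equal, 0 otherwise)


Register state trace:
  MOV R1, 19  → R1 = 19
  MOV R2, 19  → R2 = 19
  CMP R1, R2  → computes 19 - 19 = 0
  Result is zero, so values are equal
ZF = 1

1


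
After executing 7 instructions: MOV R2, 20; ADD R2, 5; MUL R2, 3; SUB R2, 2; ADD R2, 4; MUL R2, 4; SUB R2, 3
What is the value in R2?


Register state trace:
  MOV R2, 20  → R2 = 20
  ADD R2, 5  → R2 = 20 + 5 = 25
  MUL R2, 3  → R2 = 25 * 3 = 75
  SUB R2, 2  → R2 = 75 - 2 = 73
  ADD R2, 4  → R2 = 73 + 4 = 77
  MUL R2, 4  → R2 = 77 * 4 = 308
  SUB R2, 3  → R2 = 308 - 3 = 305
Final: R2 = 305

305


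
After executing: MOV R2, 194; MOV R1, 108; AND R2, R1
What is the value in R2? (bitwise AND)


Register state trace:
  MOV R2, 194  → R2 = 194 (0b11000010)
  MOV R1, 108  → R1 = 108 (0b01101100)
  AND R2, R1  → R2 = 194 AND 108 = 64 (0b01000000)
Final: R2 = 64

64


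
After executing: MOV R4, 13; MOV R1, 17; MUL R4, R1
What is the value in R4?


Register state trace:
  MOV R4, 13  → R4 = 13
  MOV R1, 17  → R1 = 17
  MUL R4, R1  → R4 = 13 * 17 = 221
Final: R4 = 221

221


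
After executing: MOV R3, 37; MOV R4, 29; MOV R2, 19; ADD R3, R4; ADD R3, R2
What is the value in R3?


Register state trace:
  MOV R3, 37  → R3 = 37
  MOV R4, 29  → R4 = 29
  MOV R2, 19  → R2 = 19
  ADD R3, R4  → R3 = 37 + 29 = 66
  ADD R3, R2  → R3 = 66 + 19 = 85
Final: R3 = 85

85


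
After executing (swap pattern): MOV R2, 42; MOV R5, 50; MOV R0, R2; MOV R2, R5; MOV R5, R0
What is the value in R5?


Register state trace (swap pattern):
  MOV R2, 42  → R2 = 42
  MOV R5, 50  → R5 = 50
  MOV R0, R2  → R0 = 42  (save R2)
  MOV R2, R5  → R2 = 50  (R2 gets R5's value)
  MOV R5, R0  → R5 = 42  (R5 gets saved value)
Final: R5 = 42

42


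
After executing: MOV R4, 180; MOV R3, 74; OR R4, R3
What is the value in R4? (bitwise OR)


Register state trace:
  MOV R4, 180  → R4 = 180 (0b10110100)
  MOV R3, 74  → R3 = 74 (0b01001010)
  OR R4, R3   → R4 = 180 OR 74 = 254 (0b11111110)
Final: R4 = 254

254


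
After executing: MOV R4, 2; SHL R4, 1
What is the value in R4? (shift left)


Register state trace:
  MOV R4, 2  → R4 = 2
  SHL R4, 1  → R4 = 2 << 1 = 2 * 2^1 = 4
Final: R4 = 4

4


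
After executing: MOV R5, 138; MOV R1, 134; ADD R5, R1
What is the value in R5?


Register state trace:
  MOV R5, 138  → R5 = 138
  MOV R1, 134  → R1 = 134
  ADD R5, R1  → R5 = 138 + 134 = 272
Final: R5 = 272

272


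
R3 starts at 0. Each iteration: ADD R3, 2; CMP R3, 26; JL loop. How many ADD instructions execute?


Loop trace (R3 starts at 0, target 26, step 2):
  ADD #1: R3 = 0 + 2 = 2  → 2 < 26, loop
  ADD #2: R3 = 2 + 2 = 4  → 4 < 26, loop
  ADD #3: R3 = 4 + 2 = 6  → 6 < 26, loop
  ADD #4: R3 = 6 + 2 = 8  → 8 < 26, loop
  ADD #5: R3 = 8 + 2 = 10  → 10 < 26, loop
  ADD #6: R3 = 10 + 2 = 12  → 12 < 26, loop
  ADD #7: R3 = 12 + 2 = 14  → 14 < 26, loop
  ADD #8: R3 = 14 + 2 = 16  → 16 < 26, loop
  ADD #9: R3 = 16 + 2 = 18  → 18 < 26, loop
  ADD #10: R3 = 18 + 2 = 20  → 20 < 26, loop
  ADD #11: R3 = 20 + 2 = 22  → 22 < 26, loop
  ADD #12: R3 = 22 + 2 = 24  → 24 < 26, loop
  ADD #13: R3 = 24 + 2 = 26  → 26 >= 26, exit
Total ADD instructions: 13

13


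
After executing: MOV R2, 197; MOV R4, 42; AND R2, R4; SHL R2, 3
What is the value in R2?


Register state trace:
  MOV R2, 197  → R2 = 197 (0b11000101)
  MOV R4, 42  → R4 = 42 (0b00101010)
  AND R2, R4  → R2 = 197 AND 42 = 0 (0b00000000)
  SHL R2, 3  → R2 = 0 << 3 = 0
Final: R2 = 0

0


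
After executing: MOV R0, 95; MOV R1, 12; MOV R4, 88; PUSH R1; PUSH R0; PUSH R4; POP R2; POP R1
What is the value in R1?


Stack trace (top is rightmost):
  MOV R0, 95  → R0 = 95
  MOV R1, 12  → R1 = 12
  MOV R4, 88  → R4 = 88
  PUSH R1  → stack: [12]
  PUSH R0  → stack: [12, 95]
  PUSH R4  → stack: [12, 95, 88]
  POP R2  → R2 = 88, stack: [12, 95]
  POP R1  → R1 = 95, stack: [12]
Final: R1 = 95

95


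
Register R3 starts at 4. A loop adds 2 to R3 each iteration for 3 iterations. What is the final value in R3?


Starting value: R3 = 4
  Iter 1: R3 = 4 + 2 = 6
  Iter 2: R3 = 6 + 2 = 8
  Iter 3: R3 = 8 + 2 = 10
Final: R3 = 10

10


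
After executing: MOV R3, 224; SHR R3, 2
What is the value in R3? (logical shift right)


Register state trace:
  MOV R3, 224  → R3 = 224
  SHR R3, 2  → R3 = 224 >> 2 = 224 // 2^2 = 56
Final: R3 = 56

56


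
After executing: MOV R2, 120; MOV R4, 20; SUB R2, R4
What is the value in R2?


Register state trace:
  MOV R2, 120  → R2 = 120
  MOV R4, 20  → R4 = 20
  SUB R2, R4  → R2 = 120 - 20 = 100
Final: R2 = 100

100


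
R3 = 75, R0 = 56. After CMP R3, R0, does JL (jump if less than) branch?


Trace:
  R3 = 75, R0 = 56
  CMP R3, R0  → compares 75 vs 56
  JL checks: is 75 less than 56?
  75 > 56, so condition is false
Branch taken: No

No


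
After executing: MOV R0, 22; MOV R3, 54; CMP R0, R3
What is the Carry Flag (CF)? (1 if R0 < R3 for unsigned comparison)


Register state trace:
  MOV R0, 22  → R0 = 22
  MOV R3, 54  → R3 = 54
  CMP R0, R3  → unsigned 22 - 54: borrow occurs
  22 < 54, so CF = 1
CF = 1

1


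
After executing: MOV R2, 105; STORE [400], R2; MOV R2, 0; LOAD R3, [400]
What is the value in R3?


Register and memory trace:
  MOV R2, 105  → R2 = 105
  STORE [400], R2  → mem[400] = 105
  MOV R2, 0  → R2 = 0
  LOAD R3, [400]  → R3 = mem[400] = 105
Final: R3 = 105

105


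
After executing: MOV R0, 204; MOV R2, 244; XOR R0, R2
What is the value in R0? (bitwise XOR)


Register state trace:
  MOV R0, 204  → R0 = 204 (0b11001100)
  MOV R2, 244  → R2 = 244 (0b11110100)
  XOR R0, R2  → R0 = 204 XOR 244 = 56 (0b00111000)
Final: R0 = 56

56


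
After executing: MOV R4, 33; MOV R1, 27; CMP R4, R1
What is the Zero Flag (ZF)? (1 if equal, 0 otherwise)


Register state trace:
  MOV R4, 33  → R4 = 33
  MOV R1, 27  → R1 = 27
  CMP R4, R1  → computes 33 - 27 = 6
  Result is nonzero, so values are not equal
ZF = 0

0


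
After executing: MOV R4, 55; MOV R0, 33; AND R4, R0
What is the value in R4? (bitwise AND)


Register state trace:
  MOV R4, 55  → R4 = 55 (0b00110111)
  MOV R0, 33  → R0 = 33 (0b00100001)
  AND R4, R0  → R4 = 55 AND 33 = 33 (0b00100001)
Final: R4 = 33

33


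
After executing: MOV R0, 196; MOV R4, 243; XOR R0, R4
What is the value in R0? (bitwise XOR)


Register state trace:
  MOV R0, 196  → R0 = 196 (0b11000100)
  MOV R4, 243  → R4 = 243 (0b11110011)
  XOR R0, R4  → R0 = 196 XOR 243 = 55 (0b00110111)
Final: R0 = 55

55


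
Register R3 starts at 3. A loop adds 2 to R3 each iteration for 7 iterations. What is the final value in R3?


Starting value: R3 = 3
  Iter 1: R3 = 3 + 2 = 5
  Iter 2: R3 = 5 + 2 = 7
  Iter 3: R3 = 7 + 2 = 9
  Iter 4: R3 = 9 + 2 = 11
  Iter 5: R3 = 11 + 2 = 13
  Iter 6: R3 = 13 + 2 = 15
  Iter 7: R3 = 15 + 2 = 17
Final: R3 = 17

17


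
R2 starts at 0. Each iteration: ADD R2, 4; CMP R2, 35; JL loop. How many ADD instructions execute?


Loop trace (R2 starts at 0, target 35, step 4):
  ADD #1: R2 = 0 + 4 = 4  → 4 < 35, loop
  ADD #2: R2 = 4 + 4 = 8  → 8 < 35, loop
  ADD #3: R2 = 8 + 4 = 12  → 12 < 35, loop
  ADD #4: R2 = 12 + 4 = 16  → 16 < 35, loop
  ADD #5: R2 = 16 + 4 = 20  → 20 < 35, loop
  ADD #6: R2 = 20 + 4 = 24  → 24 < 35, loop
  ADD #7: R2 = 24 + 4 = 28  → 28 < 35, loop
  ADD #8: R2 = 28 + 4 = 32  → 32 < 35, loop
  ADD #9: R2 = 32 + 4 = 36  → 36 >= 35, exit
Total ADD instructions: 9

9


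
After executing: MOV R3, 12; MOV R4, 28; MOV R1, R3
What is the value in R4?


Register state trace:
  MOV R3, 12  → R3 = 12
  MOV R4, 28  → R4 = 28
  MOV R1, R3  → R1 = 12
Final: R4 = 28

28


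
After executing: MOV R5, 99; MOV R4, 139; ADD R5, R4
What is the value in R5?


Register state trace:
  MOV R5, 99  → R5 = 99
  MOV R4, 139  → R4 = 139
  ADD R5, R4  → R5 = 99 + 139 = 238
Final: R5 = 238

238


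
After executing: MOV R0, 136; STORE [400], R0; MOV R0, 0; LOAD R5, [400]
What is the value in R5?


Register and memory trace:
  MOV R0, 136  → R0 = 136
  STORE [400], R0  → mem[400] = 136
  MOV R0, 0  → R0 = 0
  LOAD R5, [400]  → R5 = mem[400] = 136
Final: R5 = 136

136


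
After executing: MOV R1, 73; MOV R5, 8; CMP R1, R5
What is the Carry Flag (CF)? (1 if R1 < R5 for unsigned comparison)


Register state trace:
  MOV R1, 73  → R1 = 73
  MOV R5, 8  → R5 = 8
  CMP R1, R5  → unsigned 73 - 8: no borrow
  73 >= 8, so CF = 0
CF = 0

0


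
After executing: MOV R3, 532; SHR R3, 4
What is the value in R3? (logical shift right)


Register state trace:
  MOV R3, 532  → R3 = 532
  SHR R3, 4  → R3 = 532 >> 4 = 532 // 2^4 = 33
Final: R3 = 33

33


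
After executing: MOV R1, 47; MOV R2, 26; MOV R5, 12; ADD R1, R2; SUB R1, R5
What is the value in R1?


Register state trace:
  MOV R1, 47  → R1 = 47
  MOV R2, 26  → R2 = 26
  MOV R5, 12  → R5 = 12
  ADD R1, R2  → R1 = 47 + 26 = 73
  SUB R1, R5  → R1 = 73 - 12 = 61
Final: R1 = 61

61


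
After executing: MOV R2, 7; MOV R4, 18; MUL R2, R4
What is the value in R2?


Register state trace:
  MOV R2, 7  → R2 = 7
  MOV R4, 18  → R4 = 18
  MUL R2, R4  → R2 = 7 * 18 = 126
Final: R2 = 126

126


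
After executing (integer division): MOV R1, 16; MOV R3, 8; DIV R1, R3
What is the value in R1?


Register state trace:
  MOV R1, 16  → R1 = 16
  MOV R3, 8  → R3 = 8
  DIV R1, R3  → R1 = 16 // 8 = 2
Final: R1 = 2

2


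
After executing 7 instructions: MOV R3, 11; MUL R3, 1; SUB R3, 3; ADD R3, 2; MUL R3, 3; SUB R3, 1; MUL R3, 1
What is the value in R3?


Register state trace:
  MOV R3, 11  → R3 = 11
  MUL R3, 1  → R3 = 11 * 1 = 11
  SUB R3, 3  → R3 = 11 - 3 = 8
  ADD R3, 2  → R3 = 8 + 2 = 10
  MUL R3, 3  → R3 = 10 * 3 = 30
  SUB R3, 1  → R3 = 30 - 1 = 29
  MUL R3, 1  → R3 = 29 * 1 = 29
Final: R3 = 29

29


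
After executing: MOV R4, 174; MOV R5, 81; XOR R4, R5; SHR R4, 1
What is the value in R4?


Register state trace:
  MOV R4, 174  → R4 = 174 (0b10101110)
  MOV R5, 81  → R5 = 81 (0b01010001)
  XOR R4, R5  → R4 = 174 XOR 81 = 255 (0b11111111)
  SHR R4, 1  → R4 = 255 >> 1 = 127
Final: R4 = 127

127


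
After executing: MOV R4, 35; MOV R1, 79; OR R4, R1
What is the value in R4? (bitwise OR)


Register state trace:
  MOV R4, 35  → R4 = 35 (0b00100011)
  MOV R1, 79  → R1 = 79 (0b01001111)
  OR R4, R1   → R4 = 35 OR 79 = 111 (0b01101111)
Final: R4 = 111

111


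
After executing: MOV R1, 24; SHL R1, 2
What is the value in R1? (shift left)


Register state trace:
  MOV R1, 24  → R1 = 24
  SHL R1, 2  → R1 = 24 << 2 = 24 * 2^2 = 96
Final: R1 = 96

96


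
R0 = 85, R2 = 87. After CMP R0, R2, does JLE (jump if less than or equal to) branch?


Trace:
  R0 = 85, R2 = 87
  CMP R0, R2  → compares 85 vs 87
  JLE checks: is 85 less than or equal to 87?
  85 < 87, so condition is true
Branch taken: Yes

Yes


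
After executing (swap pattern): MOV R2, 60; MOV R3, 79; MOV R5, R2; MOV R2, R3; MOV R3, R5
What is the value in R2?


Register state trace (swap pattern):
  MOV R2, 60  → R2 = 60
  MOV R3, 79  → R3 = 79
  MOV R5, R2  → R5 = 60  (save R2)
  MOV R2, R3  → R2 = 79  (R2 gets R3's value)
  MOV R3, R5  → R3 = 60  (R3 gets saved value)
Final: R2 = 79

79


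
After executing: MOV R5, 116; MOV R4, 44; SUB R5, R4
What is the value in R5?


Register state trace:
  MOV R5, 116  → R5 = 116
  MOV R4, 44  → R4 = 44
  SUB R5, R4  → R5 = 116 - 44 = 72
Final: R5 = 72

72


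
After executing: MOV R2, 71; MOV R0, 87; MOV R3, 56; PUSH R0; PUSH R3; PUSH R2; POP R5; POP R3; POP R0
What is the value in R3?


Stack trace (top is rightmost):
  MOV R2, 71  → R2 = 71
  MOV R0, 87  → R0 = 87
  MOV R3, 56  → R3 = 56
  PUSH R0  → stack: [87]
  PUSH R3  → stack: [87, 56]
  PUSH R2  → stack: [87, 56, 71]
  POP R5  → R5 = 71, stack: [87, 56]
  POP R3  → R3 = 56, stack: [87]
  POP R0  → R0 = 87, stack: []
Final: R3 = 56

56


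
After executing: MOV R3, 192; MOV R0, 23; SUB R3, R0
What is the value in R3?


Register state trace:
  MOV R3, 192  → R3 = 192
  MOV R0, 23  → R0 = 23
  SUB R3, R0  → R3 = 192 - 23 = 169
Final: R3 = 169

169


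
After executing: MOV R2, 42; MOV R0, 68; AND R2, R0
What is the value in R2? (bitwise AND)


Register state trace:
  MOV R2, 42  → R2 = 42 (0b00101010)
  MOV R0, 68  → R0 = 68 (0b01000100)
  AND R2, R0  → R2 = 42 AND 68 = 0 (0b00000000)
Final: R2 = 0

0


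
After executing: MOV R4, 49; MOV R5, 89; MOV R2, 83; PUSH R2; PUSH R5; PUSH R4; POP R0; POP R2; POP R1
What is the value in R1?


Stack trace (top is rightmost):
  MOV R4, 49  → R4 = 49
  MOV R5, 89  → R5 = 89
  MOV R2, 83  → R2 = 83
  PUSH R2  → stack: [83]
  PUSH R5  → stack: [83, 89]
  PUSH R4  → stack: [83, 89, 49]
  POP R0  → R0 = 49, stack: [83, 89]
  POP R2  → R2 = 89, stack: [83]
  POP R1  → R1 = 83, stack: []
Final: R1 = 83

83


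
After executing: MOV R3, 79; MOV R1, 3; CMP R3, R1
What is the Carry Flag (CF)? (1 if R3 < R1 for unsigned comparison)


Register state trace:
  MOV R3, 79  → R3 = 79
  MOV R1, 3  → R1 = 3
  CMP R3, R1  → unsigned 79 - 3: no borrow
  79 >= 3, so CF = 0
CF = 0

0


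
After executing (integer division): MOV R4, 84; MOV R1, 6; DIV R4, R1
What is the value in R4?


Register state trace:
  MOV R4, 84  → R4 = 84
  MOV R1, 6  → R1 = 6
  DIV R4, R1  → R4 = 84 // 6 = 14
Final: R4 = 14

14


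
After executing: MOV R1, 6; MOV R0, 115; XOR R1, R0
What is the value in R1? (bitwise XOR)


Register state trace:
  MOV R1, 6  → R1 = 6 (0b00000110)
  MOV R0, 115  → R0 = 115 (0b01110011)
  XOR R1, R0  → R1 = 6 XOR 115 = 117 (0b01110101)
Final: R1 = 117

117


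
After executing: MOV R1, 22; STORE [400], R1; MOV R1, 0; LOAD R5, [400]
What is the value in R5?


Register and memory trace:
  MOV R1, 22  → R1 = 22
  STORE [400], R1  → mem[400] = 22
  MOV R1, 0  → R1 = 0
  LOAD R5, [400]  → R5 = mem[400] = 22
Final: R5 = 22

22


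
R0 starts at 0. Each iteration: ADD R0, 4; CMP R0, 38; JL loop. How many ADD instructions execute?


Loop trace (R0 starts at 0, target 38, step 4):
  ADD #1: R0 = 0 + 4 = 4  → 4 < 38, loop
  ADD #2: R0 = 4 + 4 = 8  → 8 < 38, loop
  ADD #3: R0 = 8 + 4 = 12  → 12 < 38, loop
  ADD #4: R0 = 12 + 4 = 16  → 16 < 38, loop
  ADD #5: R0 = 16 + 4 = 20  → 20 < 38, loop
  ADD #6: R0 = 20 + 4 = 24  → 24 < 38, loop
  ADD #7: R0 = 24 + 4 = 28  → 28 < 38, loop
  ADD #8: R0 = 28 + 4 = 32  → 32 < 38, loop
  ADD #9: R0 = 32 + 4 = 36  → 36 < 38, loop
  ADD #10: R0 = 36 + 4 = 40  → 40 >= 38, exit
Total ADD instructions: 10

10


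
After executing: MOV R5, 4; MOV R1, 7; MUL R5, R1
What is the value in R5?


Register state trace:
  MOV R5, 4  → R5 = 4
  MOV R1, 7  → R1 = 7
  MUL R5, R1  → R5 = 4 * 7 = 28
Final: R5 = 28

28


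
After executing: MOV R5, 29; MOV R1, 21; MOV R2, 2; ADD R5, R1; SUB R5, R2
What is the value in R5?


Register state trace:
  MOV R5, 29  → R5 = 29
  MOV R1, 21  → R1 = 21
  MOV R2, 2  → R2 = 2
  ADD R5, R1  → R5 = 29 + 21 = 50
  SUB R5, R2  → R5 = 50 - 2 = 48
Final: R5 = 48

48


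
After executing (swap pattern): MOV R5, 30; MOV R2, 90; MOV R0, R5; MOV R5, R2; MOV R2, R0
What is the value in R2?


Register state trace (swap pattern):
  MOV R5, 30  → R5 = 30
  MOV R2, 90  → R2 = 90
  MOV R0, R5  → R0 = 30  (save R5)
  MOV R5, R2  → R5 = 90  (R5 gets R2's value)
  MOV R2, R0  → R2 = 30  (R2 gets saved value)
Final: R2 = 30

30


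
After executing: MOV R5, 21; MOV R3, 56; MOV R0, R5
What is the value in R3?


Register state trace:
  MOV R5, 21  → R5 = 21
  MOV R3, 56  → R3 = 56
  MOV R0, R5  → R0 = 21
Final: R3 = 56

56


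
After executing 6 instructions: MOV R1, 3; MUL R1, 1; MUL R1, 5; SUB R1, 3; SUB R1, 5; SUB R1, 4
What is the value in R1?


Register state trace:
  MOV R1, 3  → R1 = 3
  MUL R1, 1  → R1 = 3 * 1 = 3
  MUL R1, 5  → R1 = 3 * 5 = 15
  SUB R1, 3  → R1 = 15 - 3 = 12
  SUB R1, 5  → R1 = 12 - 5 = 7
  SUB R1, 4  → R1 = 7 - 4 = 3
Final: R1 = 3

3


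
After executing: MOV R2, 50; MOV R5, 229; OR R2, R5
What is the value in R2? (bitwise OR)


Register state trace:
  MOV R2, 50  → R2 = 50 (0b00110010)
  MOV R5, 229  → R5 = 229 (0b11100101)
  OR R2, R5   → R2 = 50 OR 229 = 247 (0b11110111)
Final: R2 = 247

247


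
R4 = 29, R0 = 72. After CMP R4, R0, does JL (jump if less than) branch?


Trace:
  R4 = 29, R0 = 72
  CMP R4, R0  → compares 29 vs 72
  JL checks: is 29 less than 72?
  29 < 72, so condition is true
Branch taken: Yes

Yes


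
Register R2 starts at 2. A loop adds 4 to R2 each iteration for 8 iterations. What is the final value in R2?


Starting value: R2 = 2
  Iter 1: R2 = 2 + 4 = 6
  Iter 2: R2 = 6 + 4 = 10
  Iter 3: R2 = 10 + 4 = 14
  Iter 4: R2 = 14 + 4 = 18
  Iter 5: R2 = 18 + 4 = 22
  Iter 6: R2 = 22 + 4 = 26
  Iter 7: R2 = 26 + 4 = 30
  Iter 8: R2 = 30 + 4 = 34
Final: R2 = 34

34


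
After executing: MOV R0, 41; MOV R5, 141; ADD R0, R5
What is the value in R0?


Register state trace:
  MOV R0, 41  → R0 = 41
  MOV R5, 141  → R5 = 141
  ADD R0, R5  → R0 = 41 + 141 = 182
Final: R0 = 182

182


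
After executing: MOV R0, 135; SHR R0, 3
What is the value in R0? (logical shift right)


Register state trace:
  MOV R0, 135  → R0 = 135
  SHR R0, 3  → R0 = 135 >> 3 = 135 // 2^3 = 16
Final: R0 = 16

16


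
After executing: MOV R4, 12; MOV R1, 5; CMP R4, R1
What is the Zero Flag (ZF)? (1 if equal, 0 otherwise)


Register state trace:
  MOV R4, 12  → R4 = 12
  MOV R1, 5  → R1 = 5
  CMP R4, R1  → computes 12 - 5 = 7
  Result is nonzero, so values are not equal
ZF = 0

0
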